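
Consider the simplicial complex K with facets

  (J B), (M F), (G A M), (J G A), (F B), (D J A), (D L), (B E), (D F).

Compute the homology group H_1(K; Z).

Take the total order A < B < D < E < F < G < J < L < M on the vertex set. Then K (dimension 2) consists of the simplices:

  0-simplices (9): A, B, D, E, F, G, J, L, M
  1-simplices (13): AD, AG, AJ, AM, BE, BF, BJ, DF, DJ, DL, FM, GJ, GM
  2-simplices (3): ADJ, AGJ, AGM

Hence C_0 ≅ Z^9, C_1 ≅ Z^13, C_2 ≅ Z^3.

∂_1: C_1 → C_0 maps an edge to its endpoints' difference, ∂[p,q] = q − p. For instance
  ∂FM = M − F.
This gives a 9×13 integer matrix of rank 8; reducing to Smith normal form yields diagonal entries (1,1,1,1,1,1,1,1).

Boundary ∂_2: C_2 → C_1 acts by ∂[p,q,r] = [q,r] − [p,r] + [p,q]. For instance
  ∂ADJ = DJ − AJ + AD,
  ∂AGM = GM − AM + AG.
The 13×3 boundary matrix has rank 3 and Smith normal form diag(1,1,1).

From H_k ≅ ker(∂_k) / im(∂_{k+1}) we obtain:

  H_1: rank ker ∂_1 − rank ∂_2 = (13 − 8) − 3 = 2, and the invariant factors of ∂_2 are all 1, so H_1 ≅ Z^2.

H_1 = Z^2.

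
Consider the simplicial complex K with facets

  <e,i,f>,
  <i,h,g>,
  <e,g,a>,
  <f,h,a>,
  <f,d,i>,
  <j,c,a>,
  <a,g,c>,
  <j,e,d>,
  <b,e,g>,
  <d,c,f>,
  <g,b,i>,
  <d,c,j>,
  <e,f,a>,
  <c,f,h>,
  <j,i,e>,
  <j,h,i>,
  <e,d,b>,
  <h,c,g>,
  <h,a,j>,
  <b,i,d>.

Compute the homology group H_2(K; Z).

Fix the vertex order a < b < c < d < e < f < g < h < i < j and write every simplex with vertices in increasing order. Then dim K = 2 and the simplices of K are:

  0-simplices (10): a, b, c, d, e, f, g, h, i, j
  1-simplices (30): ac, ae, af, ag, ah, aj, bd, be, bg, bi, cd, cf, cg, ch, cj, de, df, di, dj, ef, eg, ei, ej, fh, fi, gh, gi, hi, hj, ij
  2-simplices (20): acg, acj, aef, aeg, afh, ahj, bde, bdi, beg, bgi, cdf, cdj, cfh, cgh, dej, dfi, efi, eij, ghi, hij

Hence C_0 ≅ Z^10, C_1 ≅ Z^30, C_2 ≅ Z^20.

The boundary map ∂_1: C_1 → C_0 maps an edge to its endpoints' difference, ∂[p,q] = q − p. For instance
  ∂fh = h − f.
The 10×30 boundary matrix has rank 9 and Smith normal form diag(1,1,1,1,1,1,1,1,1).

The boundary map ∂_2: C_2 → C_1 sends each 2-simplex [p,q,r] to [q,r] − [p,r] + [p,q]. For instance
  ∂bgi = gi − bi + bg,
  ∂ghi = hi − gi + gh.
As a 30×20 matrix over Z this has rank 20, with invariant factors (1,1,1,1,1,1,1,1,1,1,1,1,1,1,1,1,1,1,1,2).

Reading off H_k = ker ∂_k / im ∂_{k+1}:

  H_2: rank ker ∂_2 − rank ∂_3 = (20 − 20) − 0 = 0, and there is no ∂_3, so H_2 ≅ 0.

H_2 ≅ 0.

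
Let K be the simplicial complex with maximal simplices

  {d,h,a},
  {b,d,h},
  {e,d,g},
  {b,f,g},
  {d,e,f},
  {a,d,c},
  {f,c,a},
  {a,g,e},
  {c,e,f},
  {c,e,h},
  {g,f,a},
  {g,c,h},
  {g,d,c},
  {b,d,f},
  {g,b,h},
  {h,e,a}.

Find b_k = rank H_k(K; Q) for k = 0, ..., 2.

b_0 = 1, b_1 = 2, b_2 = 1.

Fix the vertex order a < b < c < d < e < f < g < h and write every simplex with vertices in increasing order. Then dim K = 2 and the simplices of K are:

  0-simplices (8): a, b, c, d, e, f, g, h
  1-simplices (24): ac, ad, ae, af, ag, ah, bd, bf, bg, bh, cd, ce, cf, cg, ch, de, df, dg, dh, ef, eg, eh, fg, gh
  2-simplices (16): acd, acf, adh, aeg, aeh, afg, bdf, bdh, bfg, bgh, cdg, cef, ceh, cgh, def, deg

Hence C_0 ≅ Z^8, C_1 ≅ Z^24, C_2 ≅ Z^16.

∂_1: C_1 → C_0 is given by ∂[p,q] = [q] − [p]. For instance
  ∂bh = h − b.
As a 8×24 matrix over Z this has rank 7, with invariant factors (1,1,1,1,1,1,1).

The boundary map ∂_2: C_2 → C_1 sends each 2-simplex [p,q,r] to [q,r] − [p,r] + [p,q]. For instance
  ∂bdh = dh − bh + bd,
  ∂def = ef − df + de.
As a 24×16 matrix over Z this has rank 15, with invariant factors (1,1,1,1,1,1,1,1,1,1,1,1,1,1,1).

From H_k ≅ ker(∂_k) / im(∂_{k+1}) we obtain:

  H_0: rank C_0 − rank ∂_1 = 8 − 7 = 1, and the invariant factors of ∂_1 are all 1, so H_0 = Z.
  H_1: rank ker ∂_1 − rank ∂_2 = (24 − 7) − 15 = 2, and the invariant factors of ∂_2 are all 1, so H_1 = Z^2.
  H_2: rank ker ∂_2 − rank ∂_3 = (16 − 15) − 0 = 1, and there is no ∂_3, so H_2 = Z.

As a check, the Euler characteristic is 8 − 24 + 16 = 0, which agrees with 1 − 2 + 1 = 0.

Hence the Betti numbers are b_0 = 1, b_1 = 2, b_2 = 1.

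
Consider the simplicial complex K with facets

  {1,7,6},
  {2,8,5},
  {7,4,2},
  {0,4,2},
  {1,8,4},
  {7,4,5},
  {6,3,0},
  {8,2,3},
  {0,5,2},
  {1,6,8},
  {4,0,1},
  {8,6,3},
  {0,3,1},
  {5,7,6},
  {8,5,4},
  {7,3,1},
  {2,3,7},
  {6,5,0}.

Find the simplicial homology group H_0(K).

H_0 ≅ Z.

Take the total order 0 < 1 < 2 < 3 < 4 < 5 < 6 < 7 < 8 on the vertex set. Then K (dimension 2) consists of the simplices:

  0-simplices (9): [0], [1], [2], [3], [4], [5], [6], [7], [8]
  1-simplices (27): (27 of them)
  2-simplices (18): [0,1,3], [0,1,4], [0,2,4], [0,2,5], [0,3,6], [0,5,6], [1,3,7], [1,4,8], [1,6,7], [1,6,8], [2,3,7], [2,3,8], [2,4,7], [2,5,8], [3,6,8], [4,5,7], [4,5,8], [5,6,7]

Hence C_0 ≅ Z^9, C_1 ≅ Z^27, C_2 ≅ Z^18.

∂_1: C_1 → C_0 is given by ∂[p,q] = [q] − [p].
This gives a 9×27 integer matrix of rank 8; reducing to Smith normal form yields diagonal entries (1,1,1,1,1,1,1,1).

The boundary map ∂_2: C_2 → C_1 maps a triangle to the signed sum of its edges. For instance
  ∂[1,6,8] = [6,8] − [1,8] + [1,6],
  ∂[1,6,7] = [6,7] − [1,7] + [1,6].
The 27×18 boundary matrix has rank 18 and Smith normal form diag(1,1,1,1,1,1,1,1,1,1,1,1,1,1,1,1,1,2).

Computing H_k = (kernel of ∂_k) / (image of ∂_{k+1}):

  H_0: rank C_0 − rank ∂_1 = 9 − 8 = 1, and the invariant factors of ∂_1 are all 1, so H_0 ≅ Z.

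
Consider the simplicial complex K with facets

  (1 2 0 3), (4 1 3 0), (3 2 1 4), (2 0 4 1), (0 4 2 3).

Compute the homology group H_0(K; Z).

Take the total order 0 < 1 < 2 < 3 < 4 on the vertex set. Then K (dimension 3) consists of the simplices:

  0-simplices (5): [0], [1], [2], [3], [4]
  1-simplices (10): [0,1], [0,2], [0,3], [0,4], [1,2], [1,3], [1,4], [2,3], [2,4], [3,4]
  2-simplices (10): [0,1,2], [0,1,3], [0,1,4], [0,2,3], [0,2,4], [0,3,4], [1,2,3], [1,2,4], [1,3,4], [2,3,4]
  3-simplices (5): [0,1,2,3], [0,1,2,4], [0,1,3,4], [0,2,3,4], [1,2,3,4]

Hence C_0 ≅ Z^5, C_1 ≅ Z^10, C_2 ≅ Z^10, C_3 ≅ Z^5.

Boundary ∂_1: C_1 → C_0 sends each edge [p,q] (with p < q) to q − p.
This gives a 5×10 integer matrix of rank 4; reducing to Smith normal form yields diagonal entries (1,1,1,1).

∂_2: C_2 → C_1 maps a triangle to the signed sum of its edges. For instance
  ∂[0,2,4] = [2,4] − [0,4] + [0,2],
  ∂[1,2,3] = [2,3] − [1,3] + [1,2].
This gives a 10×10 integer matrix of rank 6; reducing to Smith normal form yields diagonal entries (1,1,1,1,1,1).

∂_3: C_3 → C_2 sends each 3-simplex σ to the alternating sum Σ_i (−1)^i (σ with its i-th vertex removed). For instance
  ∂[0,1,2,3] = [1,2,3] − [0,2,3] + [0,1,3] − [0,1,2],
  ∂[1,2,3,4] = [2,3,4] − [1,3,4] + [1,2,4] − [1,2,3].
As a 10×5 matrix over Z this has rank 4, with invariant factors (1,1,1,1).

Reading off H_k = ker ∂_k / im ∂_{k+1}:

  H_0: rank C_0 − rank ∂_1 = 5 − 4 = 1, and the invariant factors of ∂_1 are all 1, so H_0 ≅ Z.

H_0 = Z.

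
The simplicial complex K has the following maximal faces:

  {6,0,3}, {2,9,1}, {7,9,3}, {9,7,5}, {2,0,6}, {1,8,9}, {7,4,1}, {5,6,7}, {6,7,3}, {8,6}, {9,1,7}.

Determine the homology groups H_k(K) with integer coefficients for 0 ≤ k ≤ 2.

H_0 ≅ Z,  H_1 ≅ Z^2,  H_2 = 0.

We work with the vertex ordering 0 < 1 < 2 < 3 < 4 < 5 < 6 < 7 < 8 < 9. The simplices of K, each written with vertices in increasing order, are:

  0-simplices (10): [0], [1], [2], [3], [4], [5], [6], [7], [8], [9]
  1-simplices (21): [0,2], [0,3], [0,6], [1,2], [1,4], [1,7], [1,8], [1,9], [2,6], [2,9], [3,6], [3,7], [3,9], [4,7], [5,6], [5,7], [5,9], [6,7], [6,8], [7,9], [8,9]
  2-simplices (10): [0,2,6], [0,3,6], [1,2,9], [1,4,7], [1,7,9], [1,8,9], [3,6,7], [3,7,9], [5,6,7], [5,7,9]

Hence C_0 ≅ Z^10, C_1 ≅ Z^21, C_2 ≅ Z^10.

The boundary map ∂_1: C_1 → C_0 maps an edge to its endpoints' difference, ∂[p,q] = q − p. For instance
  ∂[6,7] = [7] − [6].
This gives a 10×21 integer matrix of rank 9; reducing to Smith normal form yields diagonal entries (1,1,1,1,1,1,1,1,1).

Boundary ∂_2: C_2 → C_1 sends each 2-simplex [p,q,r] to [q,r] − [p,r] + [p,q]. For instance
  ∂[3,6,7] = [6,7] − [3,7] + [3,6],
  ∂[1,4,7] = [4,7] − [1,7] + [1,4].
As a 21×10 matrix over Z this has rank 10, with invariant factors (1,1,1,1,1,1,1,1,1,1).

Reading off H_k = ker ∂_k / im ∂_{k+1}:

  H_0: rank C_0 − rank ∂_1 = 10 − 9 = 1, and the invariant factors of ∂_1 are all 1, so H_0 = Z.
  H_1: rank ker ∂_1 − rank ∂_2 = (21 − 9) − 10 = 2, and the invariant factors of ∂_2 are all 1, so H_1 = Z^2.
  H_2: rank ker ∂_2 − rank ∂_3 = (10 − 10) − 0 = 0, and there is no ∂_3, so H_2 = 0.

As a check, the Euler characteristic is 10 − 21 + 10 = -1, which agrees with 1 − 2 + 0 = -1.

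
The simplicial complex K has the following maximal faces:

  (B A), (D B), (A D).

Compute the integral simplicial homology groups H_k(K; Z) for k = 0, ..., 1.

H_0 = Z,  H_1 = Z.

K has 3 vertices, 3 edges.
rank ∂_0 = 0, rank ∂_1 = 2 ⇒ b_0 = 3 − 0 − 2 = 1; all invariant factors of ∂_1 are 1 so no torsion. So H_0 ≅ Z.
rank ∂_1 = 2, rank ∂_2 = 0 ⇒ b_1 = 3 − 2 − 0 = 1. So H_1 ≅ Z.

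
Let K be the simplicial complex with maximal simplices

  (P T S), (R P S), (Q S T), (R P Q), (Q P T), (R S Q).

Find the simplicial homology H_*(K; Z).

Order the vertices as P < Q < R < S < T. Listing each simplex with vertices in this order, K has dimension 2 with simplices:

  0-simplices (5): P, Q, R, S, T
  1-simplices (9): PQ, PR, PS, PT, QR, QS, QT, RS, ST
  2-simplices (6): PQR, PQT, PRS, PST, QRS, QST

giving chain groups C_0 ≅ Z^5, C_1 ≅ Z^9, C_2 ≅ Z^6.

The boundary map ∂_1: C_1 → C_0 is given by ∂[p,q] = [q] − [p].
As a 5×9 matrix over Z this has rank 4, with invariant factors (1,1,1,1).

Boundary ∂_2: C_2 → C_1 acts by ∂[p,q,r] = [q,r] − [p,r] + [p,q]. For instance
  ∂QRS = RS − QS + QR,
  ∂PQR = QR − PR + PQ.
This gives a 9×6 integer matrix of rank 5; reducing to Smith normal form yields diagonal entries (1,1,1,1,1).

Computing H_k = (kernel of ∂_k) / (image of ∂_{k+1}):

  H_0: rank C_0 − rank ∂_1 = 5 − 4 = 1, and the invariant factors of ∂_1 are all 1, so H_0 = Z.
  H_1: rank ker ∂_1 − rank ∂_2 = (9 − 4) − 5 = 0, and the invariant factors of ∂_2 are all 1, so H_1 = 0.
  H_2: rank ker ∂_2 − rank ∂_3 = (6 − 5) − 0 = 1, and there is no ∂_3, so H_2 = Z.

As a check, the Euler characteristic is 5 − 9 + 6 = 2, which agrees with 1 − 0 + 1 = 2.
(K is a triangulation of the 2-sphere S^2.)

H_0 ≅ Z,  H_1 = 0,  H_2 ≅ Z.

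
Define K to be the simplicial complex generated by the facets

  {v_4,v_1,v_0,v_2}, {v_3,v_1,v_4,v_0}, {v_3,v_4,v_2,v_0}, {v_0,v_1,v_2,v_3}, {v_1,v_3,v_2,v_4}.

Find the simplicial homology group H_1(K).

K has 5 vertices, 10 edges, 10 triangles, 5 3-simplices.
rank ∂_1 = 4, rank ∂_2 = 6 ⇒ b_1 = 10 − 4 − 6 = 0; all invariant factors of ∂_2 are 1 so no torsion. So H_1 ≅ 0.

H_1 = 0.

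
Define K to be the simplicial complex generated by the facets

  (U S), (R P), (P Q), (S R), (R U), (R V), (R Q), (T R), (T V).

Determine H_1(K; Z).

Fix the vertex order P < Q < R < S < T < U < V and write every simplex with vertices in increasing order. Then dim K = 1 and the simplices of K are:

  0-simplices (7): P, Q, R, S, T, U, V
  1-simplices (9): PQ, PR, QR, RS, RT, RU, RV, SU, TV

giving chain groups C_0 ≅ Z^7, C_1 ≅ Z^9.

∂_1: C_1 → C_0 maps an edge to its endpoints' difference, ∂[p,q] = q − p.
The 7×9 boundary matrix has rank 6 and Smith normal form diag(1,1,1,1,1,1).

Reading off H_k = ker ∂_k / im ∂_{k+1}:

  H_1: rank ker ∂_1 − rank ∂_2 = (9 − 6) − 0 = 3, and there is no ∂_2, so H_1 = Z^3.

H_1 ≅ Z^3.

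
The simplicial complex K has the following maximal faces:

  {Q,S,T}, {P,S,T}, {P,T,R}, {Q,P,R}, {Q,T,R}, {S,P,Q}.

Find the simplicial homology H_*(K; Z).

H_0 ≅ Z,  H_1 = 0,  H_2 ≅ Z.

Take the total order P < Q < R < S < T on the vertex set. Then K (dimension 2) consists of the simplices:

  0-simplices (5): P, Q, R, S, T
  1-simplices (9): PQ, PR, PS, PT, QR, QS, QT, RT, ST
  2-simplices (6): PQR, PQS, PRT, PST, QRT, QST

giving chain groups C_0 ≅ Z^5, C_1 ≅ Z^9, C_2 ≅ Z^6.

∂_1: C_1 → C_0 sends each edge [p,q] (with p < q) to q − p. For instance
  ∂ST = T − S.
This gives a 5×9 integer matrix of rank 4; reducing to Smith normal form yields diagonal entries (1,1,1,1).

Boundary ∂_2: C_2 → C_1 maps a triangle to the signed sum of its edges. For instance
  ∂PQR = QR − PR + PQ,
  ∂PQS = QS − PS + PQ.
As a 9×6 matrix over Z this has rank 5, with invariant factors (1,1,1,1,1).

From H_k ≅ ker(∂_k) / im(∂_{k+1}) we obtain:

  H_0: rank C_0 − rank ∂_1 = 5 − 4 = 1, and the invariant factors of ∂_1 are all 1, so H_0 = Z.
  H_1: rank ker ∂_1 − rank ∂_2 = (9 − 4) − 5 = 0, and the invariant factors of ∂_2 are all 1, so H_1 = 0.
  H_2: rank ker ∂_2 − rank ∂_3 = (6 − 5) − 0 = 1, and there is no ∂_3, so H_2 = Z.

(K is a triangulation of the 2-sphere S^2.)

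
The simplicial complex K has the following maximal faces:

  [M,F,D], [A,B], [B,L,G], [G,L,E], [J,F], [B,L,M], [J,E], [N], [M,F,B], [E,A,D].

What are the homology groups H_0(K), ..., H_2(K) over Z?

H_0 = Z^2,  H_1 = Z^3,  H_2 = 0.

Take the total order A < B < D < E < F < G < J < L < M < N on the vertex set. Then K (dimension 2) consists of the simplices:

  0-simplices (10): A, B, D, E, F, G, J, L, M, N
  1-simplices (17): AB, AD, AE, BF, BG, BL, BM, DE, DF, DM, EG, EJ, EL, FJ, FM, GL, LM
  2-simplices (6): ADE, BFM, BGL, BLM, DFM, EGL

giving chain groups C_0 ≅ Z^10, C_1 ≅ Z^17, C_2 ≅ Z^6.

∂_1: C_1 → C_0 is given by ∂[p,q] = [q] − [p]. For instance
  ∂AD = D − A.
This gives a 10×17 integer matrix of rank 8; reducing to Smith normal form yields diagonal entries (1,1,1,1,1,1,1,1).

∂_2: C_2 → C_1 sends each 2-simplex [p,q,r] to [q,r] − [p,r] + [p,q]. For instance
  ∂DFM = FM − DM + DF,
  ∂BLM = LM − BM + BL.
The resulting 17×6 matrix has rank 6, and its Smith normal form has invariant factors (1,1,1,1,1,1).

Reading off H_k = ker ∂_k / im ∂_{k+1}:

  H_0: rank C_0 − rank ∂_1 = 10 − 8 = 2, and the invariant factors of ∂_1 are all 1, so H_0 = Z^2.
  H_1: rank ker ∂_1 − rank ∂_2 = (17 − 8) − 6 = 3, and the invariant factors of ∂_2 are all 1, so H_1 = Z^3.
  H_2: rank ker ∂_2 − rank ∂_3 = (6 − 6) − 0 = 0, and there is no ∂_3, so H_2 = 0.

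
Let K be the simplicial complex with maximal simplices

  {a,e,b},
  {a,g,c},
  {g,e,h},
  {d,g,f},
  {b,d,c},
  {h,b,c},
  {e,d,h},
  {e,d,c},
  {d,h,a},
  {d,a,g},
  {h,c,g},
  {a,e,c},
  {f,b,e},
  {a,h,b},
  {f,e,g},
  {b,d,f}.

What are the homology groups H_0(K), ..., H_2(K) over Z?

Fix the vertex order a < b < c < d < e < f < g < h and write every simplex with vertices in increasing order. Then dim K = 2 and the simplices of K are:

  0-simplices (8): a, b, c, d, e, f, g, h
  1-simplices (24): ab, ac, ad, ae, ag, ah, bc, bd, be, bf, bh, cd, ce, cg, ch, de, df, dg, dh, ef, eg, eh, fg, gh
  2-simplices (16): abe, abh, ace, acg, adg, adh, bcd, bch, bdf, bef, cde, cgh, deh, dfg, efg, egh

so the chain groups are C_0 ≅ Z^8, C_1 ≅ Z^24, C_2 ≅ Z^16.

Boundary ∂_1: C_1 → C_0 sends each edge [p,q] (with p < q) to q − p.
As a 8×24 matrix over Z this has rank 7, with invariant factors (1,1,1,1,1,1,1).

∂_2: C_2 → C_1 maps a triangle to the signed sum of its edges. For instance
  ∂cde = de − ce + cd,
  ∂bef = ef − bf + be.
The resulting 24×16 matrix has rank 15, and its Smith normal form has invariant factors (1,1,1,1,1,1,1,1,1,1,1,1,1,1,1).

Now H_k = ker ∂_k / im ∂_{k+1}, so:

  H_0: rank C_0 − rank ∂_1 = 8 − 7 = 1, and the invariant factors of ∂_1 are all 1, so H_0 ≅ Z.
  H_1: rank ker ∂_1 − rank ∂_2 = (24 − 7) − 15 = 2, and the invariant factors of ∂_2 are all 1, so H_1 ≅ Z^2.
  H_2: rank ker ∂_2 − rank ∂_3 = (16 − 15) − 0 = 1, and there is no ∂_3, so H_2 ≅ Z.

As a check, the Euler characteristic is 8 − 24 + 16 = 0, which agrees with 1 − 2 + 1 = 0.
(K is a triangulation of the torus T^2.)

H_0 = Z,  H_1 = Z^2,  H_2 = Z.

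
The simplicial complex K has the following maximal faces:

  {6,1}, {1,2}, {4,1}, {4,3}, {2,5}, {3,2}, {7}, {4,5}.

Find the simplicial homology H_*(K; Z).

H_0 ≅ Z^2,  H_1 ≅ Z^2.

Order the vertices as 1 < 2 < 3 < 4 < 5 < 6 < 7. Listing each simplex with vertices in this order, K has dimension 1 with simplices:

  0-simplices (7): [1], [2], [3], [4], [5], [6], [7]
  1-simplices (7): [1,2], [1,4], [1,6], [2,3], [2,5], [3,4], [4,5]

so the chain groups are C_0 ≅ Z^7, C_1 ≅ Z^7.

The boundary map ∂_1: C_1 → C_0 sends each edge [p,q] (with p < q) to q − p. For instance
  ∂[3,4] = [4] − [3].
The resulting 7×7 matrix has rank 5, and its Smith normal form has invariant factors (1,1,1,1,1).

Now H_k = ker ∂_k / im ∂_{k+1}, so:

  H_0: rank C_0 − rank ∂_1 = 7 − 5 = 2, and the invariant factors of ∂_1 are all 1, so H_0 ≅ Z^2.
  H_1: rank ker ∂_1 − rank ∂_2 = (7 − 5) − 0 = 2, and there is no ∂_2, so H_1 ≅ Z^2.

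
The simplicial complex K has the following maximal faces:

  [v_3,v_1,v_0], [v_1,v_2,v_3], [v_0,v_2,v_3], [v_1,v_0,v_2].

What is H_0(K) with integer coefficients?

We work with the vertex ordering v_0 < v_1 < v_2 < v_3. The simplices of K, each written with vertices in increasing order, are:

  0-simplices (4): [v_0], [v_1], [v_2], [v_3]
  1-simplices (6): [v_0,v_1], [v_0,v_2], [v_0,v_3], [v_1,v_2], [v_1,v_3], [v_2,v_3]
  2-simplices (4): [v_0,v_1,v_2], [v_0,v_1,v_3], [v_0,v_2,v_3], [v_1,v_2,v_3]

giving chain groups C_0 ≅ Z^4, C_1 ≅ Z^6, C_2 ≅ Z^4.

The boundary map ∂_1: C_1 → C_0 maps an edge to its endpoints' difference, ∂[p,q] = q − p. For instance
  ∂[v_1,v_3] = [v_3] − [v_1].
As a 4×6 matrix over Z this has rank 3, with invariant factors (1,1,1).

∂_2: C_2 → C_1 acts by ∂[p,q,r] = [q,r] − [p,r] + [p,q]. For instance
  ∂[v_0,v_1,v_2] = [v_1,v_2] − [v_0,v_2] + [v_0,v_1],
  ∂[v_0,v_2,v_3] = [v_2,v_3] − [v_0,v_3] + [v_0,v_2].
The resulting 6×4 matrix has rank 3, and its Smith normal form has invariant factors (1,1,1).

Now H_k = ker ∂_k / im ∂_{k+1}, so:

  H_0: rank C_0 − rank ∂_1 = 4 − 3 = 1, and the invariant factors of ∂_1 are all 1, so H_0 = Z.

H_0 = Z.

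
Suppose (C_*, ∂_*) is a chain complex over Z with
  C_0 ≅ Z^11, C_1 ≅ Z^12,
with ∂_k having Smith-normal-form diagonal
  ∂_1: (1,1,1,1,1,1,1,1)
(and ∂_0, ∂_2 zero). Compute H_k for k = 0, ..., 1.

H_0: b_0 = 11 − 0 − 8 = 3; torsion from ∂_1 factors > 1: none. So H_0 ≅ Z^3.
H_1: b_1 = 12 − 8 − 0 = 4; torsion from ∂_2 factors > 1: none. So H_1 ≅ Z^4.

H_0 ≅ Z^3,  H_1 ≅ Z^4.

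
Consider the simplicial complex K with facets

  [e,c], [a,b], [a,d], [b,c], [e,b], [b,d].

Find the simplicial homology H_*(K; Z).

We work with the vertex ordering a < b < c < d < e. The simplices of K, each written with vertices in increasing order, are:

  0-simplices (5): a, b, c, d, e
  1-simplices (6): ab, ad, bc, bd, be, ce

so the chain groups are C_0 ≅ Z^5, C_1 ≅ Z^6.

∂_1: C_1 → C_0 maps an edge to its endpoints' difference, ∂[p,q] = q − p.
As a 5×6 matrix over Z this has rank 4, with invariant factors (1,1,1,1).

Computing H_k = (kernel of ∂_k) / (image of ∂_{k+1}):

  H_0: rank C_0 − rank ∂_1 = 5 − 4 = 1, and the invariant factors of ∂_1 are all 1, so H_0 ≅ Z.
  H_1: rank ker ∂_1 − rank ∂_2 = (6 − 4) − 0 = 2, and there is no ∂_2, so H_1 ≅ Z^2.

As a check, the Euler characteristic is 5 − 6 = -1, which agrees with 1 − 2 = -1.

H_0 = Z,  H_1 = Z^2.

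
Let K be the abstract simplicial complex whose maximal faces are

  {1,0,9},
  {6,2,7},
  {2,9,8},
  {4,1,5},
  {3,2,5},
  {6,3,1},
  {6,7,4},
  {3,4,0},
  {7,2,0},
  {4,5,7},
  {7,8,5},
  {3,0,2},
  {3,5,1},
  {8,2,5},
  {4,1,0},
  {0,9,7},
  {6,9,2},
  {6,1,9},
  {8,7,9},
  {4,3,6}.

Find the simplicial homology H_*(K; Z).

We work with the vertex ordering 0 < 1 < 2 < 3 < 4 < 5 < 6 < 7 < 8 < 9. The simplices of K, each written with vertices in increasing order, are:

  0-simplices (10): [0], [1], [2], [3], [4], [5], [6], [7], [8], [9]
  1-simplices (30): (30 of them)
  2-simplices (20): (20 of them)

Hence C_0 ≅ Z^10, C_1 ≅ Z^30, C_2 ≅ Z^20.

∂_1: C_1 → C_0 maps an edge to its endpoints' difference, ∂[p,q] = q − p. For instance
  ∂[5,7] = [7] − [5].
This gives a 10×30 integer matrix of rank 9; reducing to Smith normal form yields diagonal entries (1,1,1,1,1,1,1,1,1).

The boundary map ∂_2: C_2 → C_1 sends each 2-simplex [p,q,r] to [q,r] − [p,r] + [p,q]. For instance
  ∂[2,6,7] = [6,7] − [2,7] + [2,6],
  ∂[2,5,8] = [5,8] − [2,8] + [2,5].
This gives a 30×20 integer matrix of rank 20; reducing to Smith normal form yields diagonal entries (1,1,1,1,1,1,1,1,1,1,1,1,1,1,1,1,1,1,1,2).

From H_k ≅ ker(∂_k) / im(∂_{k+1}) we obtain:

  H_0: rank C_0 − rank ∂_1 = 10 − 9 = 1, and the invariant factors of ∂_1 are all 1, so H_0 = Z.
  H_1: rank ker ∂_1 − rank ∂_2 = (30 − 9) − 20 = 1, and ∂_2 has invariant factor 2 > 1, so H_1 = Z ⊕ Z/2.
  H_2: rank ker ∂_2 − rank ∂_3 = (20 − 20) − 0 = 0, and there is no ∂_3, so H_2 = 0.

As a check, the Euler characteristic is 10 − 30 + 20 = 0, which agrees with 1 − 1 + 0 = 0.

H_0 ≅ Z,  H_1 ≅ Z ⊕ Z/2,  H_2 = 0.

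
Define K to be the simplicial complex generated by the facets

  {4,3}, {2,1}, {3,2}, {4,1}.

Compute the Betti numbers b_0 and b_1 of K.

b_0 = 1, b_1 = 1.

Take the total order 1 < 2 < 3 < 4 on the vertex set. Then K (dimension 1) consists of the simplices:

  0-simplices (4): [1], [2], [3], [4]
  1-simplices (4): [1,2], [1,4], [2,3], [3,4]

so the chain groups are C_0 ≅ Z^4, C_1 ≅ Z^4.

The boundary map ∂_1: C_1 → C_0 is given by ∂[p,q] = [q] − [p]. For instance
  ∂[2,3] = [3] − [2].
As a 4×4 matrix over Z this has rank 3, with invariant factors (1,1,1).

Now H_k = ker ∂_k / im ∂_{k+1}, so:

  H_0: rank C_0 − rank ∂_1 = 4 − 3 = 1, and the invariant factors of ∂_1 are all 1, so H_0 ≅ Z.
  H_1: rank ker ∂_1 − rank ∂_2 = (4 − 3) − 0 = 1, and there is no ∂_2, so H_1 ≅ Z.

Hence the Betti numbers are b_0 = 1, b_1 = 1.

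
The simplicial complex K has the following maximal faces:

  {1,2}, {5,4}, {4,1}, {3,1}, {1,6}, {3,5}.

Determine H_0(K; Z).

H_0 = Z.

We work with the vertex ordering 1 < 2 < 3 < 4 < 5 < 6. The simplices of K, each written with vertices in increasing order, are:

  0-simplices (6): [1], [2], [3], [4], [5], [6]
  1-simplices (6): [1,2], [1,3], [1,4], [1,6], [3,5], [4,5]

giving chain groups C_0 ≅ Z^6, C_1 ≅ Z^6.

The boundary map ∂_1: C_1 → C_0 sends each edge [p,q] (with p < q) to q − p.
This gives a 6×6 integer matrix of rank 5; reducing to Smith normal form yields diagonal entries (1,1,1,1,1).

Computing H_k = (kernel of ∂_k) / (image of ∂_{k+1}):

  H_0: rank C_0 − rank ∂_1 = 6 − 5 = 1, and the invariant factors of ∂_1 are all 1, so H_0 = Z.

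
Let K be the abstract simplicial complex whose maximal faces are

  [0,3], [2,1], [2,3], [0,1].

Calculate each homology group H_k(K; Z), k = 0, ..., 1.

Order the vertices as 0 < 1 < 2 < 3. Listing each simplex with vertices in this order, K has dimension 1 with simplices:

  0-simplices (4): [0], [1], [2], [3]
  1-simplices (4): [0,1], [0,3], [1,2], [2,3]

Hence C_0 ≅ Z^4, C_1 ≅ Z^4.

The boundary map ∂_1: C_1 → C_0 is given by ∂[p,q] = [q] − [p].
The resulting 4×4 matrix has rank 3, and its Smith normal form has invariant factors (1,1,1).

Now H_k = ker ∂_k / im ∂_{k+1}, so:

  H_0: rank C_0 − rank ∂_1 = 4 − 3 = 1, and the invariant factors of ∂_1 are all 1, so H_0 = Z.
  H_1: rank ker ∂_1 − rank ∂_2 = (4 − 3) − 0 = 1, and there is no ∂_2, so H_1 = Z.

(K is a triangulation of the circle S^1.)

H_0 ≅ Z,  H_1 ≅ Z.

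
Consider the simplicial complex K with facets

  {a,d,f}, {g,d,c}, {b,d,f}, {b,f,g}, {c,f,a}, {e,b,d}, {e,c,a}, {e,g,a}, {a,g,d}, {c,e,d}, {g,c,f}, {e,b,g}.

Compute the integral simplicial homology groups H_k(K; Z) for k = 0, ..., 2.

H_0 ≅ Z,  H_1 ≅ Z/2,  H_2 = 0.

Take the total order a < b < c < d < e < f < g on the vertex set. Then K (dimension 2) consists of the simplices:

  0-simplices (7): a, b, c, d, e, f, g
  1-simplices (18): ac, ad, ae, af, ag, bd, be, bf, bg, cd, ce, cf, cg, de, df, dg, eg, fg
  2-simplices (12): ace, acf, adf, adg, aeg, bde, bdf, beg, bfg, cde, cdg, cfg

Hence C_0 ≅ Z^7, C_1 ≅ Z^18, C_2 ≅ Z^12.

The boundary map ∂_1: C_1 → C_0 maps an edge to its endpoints' difference, ∂[p,q] = q − p.
This gives a 7×18 integer matrix of rank 6; reducing to Smith normal form yields diagonal entries (1,1,1,1,1,1).

∂_2: C_2 → C_1 maps a triangle to the signed sum of its edges. For instance
  ∂bfg = fg − bg + bf,
  ∂ace = ce − ae + ac.
As a 18×12 matrix over Z this has rank 12, with invariant factors (1,1,1,1,1,1,1,1,1,1,1,2).

From H_k ≅ ker(∂_k) / im(∂_{k+1}) we obtain:

  H_0: rank C_0 − rank ∂_1 = 7 − 6 = 1, and the invariant factors of ∂_1 are all 1, so H_0 ≅ Z.
  H_1: rank ker ∂_1 − rank ∂_2 = (18 − 6) − 12 = 0, and ∂_2 has invariant factor 2 > 1, so H_1 ≅ Z/2.
  H_2: rank ker ∂_2 − rank ∂_3 = (12 − 12) − 0 = 0, and there is no ∂_3, so H_2 ≅ 0.

As a check, the Euler characteristic is 7 − 18 + 12 = 1, which agrees with 1 − 0 + 0 = 1.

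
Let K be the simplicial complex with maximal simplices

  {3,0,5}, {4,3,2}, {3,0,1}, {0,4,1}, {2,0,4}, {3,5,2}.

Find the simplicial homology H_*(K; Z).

Fix the vertex order 0 < 1 < 2 < 3 < 4 < 5 and write every simplex with vertices in increasing order. Then dim K = 2 and the simplices of K are:

  0-simplices (6): [0], [1], [2], [3], [4], [5]
  1-simplices (12): [0,1], [0,2], [0,3], [0,4], [0,5], [1,3], [1,4], [2,3], [2,4], [2,5], [3,4], [3,5]
  2-simplices (6): [0,1,3], [0,1,4], [0,2,4], [0,3,5], [2,3,4], [2,3,5]

so the chain groups are C_0 ≅ Z^6, C_1 ≅ Z^12, C_2 ≅ Z^6.

∂_1: C_1 → C_0 is given by ∂[p,q] = [q] − [p]. For instance
  ∂[1,4] = [4] − [1].
As a 6×12 matrix over Z this has rank 5, with invariant factors (1,1,1,1,1).

∂_2: C_2 → C_1 sends each 2-simplex [p,q,r] to [q,r] − [p,r] + [p,q]. For instance
  ∂[0,3,5] = [3,5] − [0,5] + [0,3],
  ∂[2,3,5] = [3,5] − [2,5] + [2,3].
The 12×6 boundary matrix has rank 6 and Smith normal form diag(1,1,1,1,1,1).

Reading off H_k = ker ∂_k / im ∂_{k+1}:

  H_0: rank C_0 − rank ∂_1 = 6 − 5 = 1, and the invariant factors of ∂_1 are all 1, so H_0 ≅ Z.
  H_1: rank ker ∂_1 − rank ∂_2 = (12 − 5) − 6 = 1, and the invariant factors of ∂_2 are all 1, so H_1 ≅ Z.
  H_2: rank ker ∂_2 − rank ∂_3 = (6 − 6) − 0 = 0, and there is no ∂_3, so H_2 ≅ 0.

H_0 ≅ Z,  H_1 ≅ Z,  H_2 = 0.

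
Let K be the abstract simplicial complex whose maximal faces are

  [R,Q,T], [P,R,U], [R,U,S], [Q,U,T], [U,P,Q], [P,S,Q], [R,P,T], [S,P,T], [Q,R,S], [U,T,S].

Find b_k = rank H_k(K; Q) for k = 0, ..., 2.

We work with the vertex ordering P < Q < R < S < T < U. The simplices of K, each written with vertices in increasing order, are:

  0-simplices (6): P, Q, R, S, T, U
  1-simplices (15): PQ, PR, PS, PT, PU, QR, QS, QT, QU, RS, RT, RU, ST, SU, TU
  2-simplices (10): PQS, PQU, PRT, PRU, PST, QRS, QRT, QTU, RSU, STU

so the chain groups are C_0 ≅ Z^6, C_1 ≅ Z^15, C_2 ≅ Z^10.

The boundary map ∂_1: C_1 → C_0 maps an edge to its endpoints' difference, ∂[p,q] = q − p.
As a 6×15 matrix over Z this has rank 5, with invariant factors (1,1,1,1,1).

Boundary ∂_2: C_2 → C_1 maps a triangle to the signed sum of its edges. For instance
  ∂PQU = QU − PU + PQ,
  ∂QRT = RT − QT + QR.
The resulting 15×10 matrix has rank 10, and its Smith normal form has invariant factors (1,1,1,1,1,1,1,1,1,2).

Reading off H_k = ker ∂_k / im ∂_{k+1}:

  H_0: rank C_0 − rank ∂_1 = 6 − 5 = 1, and the invariant factors of ∂_1 are all 1, so H_0 = Z.
  H_1: rank ker ∂_1 − rank ∂_2 = (15 − 5) − 10 = 0, and ∂_2 has invariant factor 2 > 1, so H_1 = Z_2.
  H_2: rank ker ∂_2 − rank ∂_3 = (10 − 10) − 0 = 0, and there is no ∂_3, so H_2 = 0.

As a check, the Euler characteristic is 6 − 15 + 10 = 1, which agrees with 1 − 0 + 0 = 1.

Hence the Betti numbers are b_0 = 1, b_1 = 0, b_2 = 0.

b_0 = 1, b_1 = 0, b_2 = 0.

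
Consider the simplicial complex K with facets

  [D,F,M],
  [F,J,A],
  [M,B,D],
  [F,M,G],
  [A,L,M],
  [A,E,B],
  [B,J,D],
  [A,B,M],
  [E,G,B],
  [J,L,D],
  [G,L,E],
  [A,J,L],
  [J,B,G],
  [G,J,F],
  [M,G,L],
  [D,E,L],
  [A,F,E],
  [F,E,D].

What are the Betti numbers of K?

b_0 = 1, b_1 = 2, b_2 = 1.

Fix the vertex order A < B < D < E < F < G < J < L < M and write every simplex with vertices in increasing order. Then dim K = 2 and the simplices of K are:

  0-simplices (9): A, B, D, E, F, G, J, L, M
  1-simplices (27): AB, AE, AF, AJ, AL, AM, BD, BE, BG, BJ, BM, DE, DF, DJ, DL, DM, EF, EG, EL, FG, FJ, FM, GJ, GL, GM, JL, LM
  2-simplices (18): ABE, ABM, AEF, AFJ, AJL, ALM, BDJ, BDM, BEG, BGJ, DEF, DEL, DFM, DJL, EGL, FGJ, FGM, GLM

so the chain groups are C_0 ≅ Z^9, C_1 ≅ Z^27, C_2 ≅ Z^18.

The boundary map ∂_1: C_1 → C_0 maps an edge to its endpoints' difference, ∂[p,q] = q − p.
The 9×27 boundary matrix has rank 8 and Smith normal form diag(1,1,1,1,1,1,1,1).

Boundary ∂_2: C_2 → C_1 sends each 2-simplex [p,q,r] to [q,r] − [p,r] + [p,q]. For instance
  ∂ABM = BM − AM + AB,
  ∂AFJ = FJ − AJ + AF.
As a 27×18 matrix over Z this has rank 17, with invariant factors (1,1,1,1,1,1,1,1,1,1,1,1,1,1,1,1,1).

Computing H_k = (kernel of ∂_k) / (image of ∂_{k+1}):

  H_0: rank C_0 − rank ∂_1 = 9 − 8 = 1, and the invariant factors of ∂_1 are all 1, so H_0 = Z.
  H_1: rank ker ∂_1 − rank ∂_2 = (27 − 8) − 17 = 2, and the invariant factors of ∂_2 are all 1, so H_1 = Z^2.
  H_2: rank ker ∂_2 − rank ∂_3 = (18 − 17) − 0 = 1, and there is no ∂_3, so H_2 = Z.

Hence the Betti numbers are b_0 = 1, b_1 = 2, b_2 = 1.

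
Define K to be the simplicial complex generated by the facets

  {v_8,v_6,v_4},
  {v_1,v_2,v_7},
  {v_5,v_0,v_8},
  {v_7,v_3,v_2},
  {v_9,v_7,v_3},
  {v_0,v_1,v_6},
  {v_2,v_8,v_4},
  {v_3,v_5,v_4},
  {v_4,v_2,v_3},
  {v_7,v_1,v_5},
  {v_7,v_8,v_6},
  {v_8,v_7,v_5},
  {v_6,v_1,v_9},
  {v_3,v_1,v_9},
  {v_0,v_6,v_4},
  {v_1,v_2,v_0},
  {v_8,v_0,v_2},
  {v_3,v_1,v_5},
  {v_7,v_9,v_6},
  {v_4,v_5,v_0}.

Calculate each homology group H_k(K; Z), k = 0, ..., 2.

H_0 ≅ Z,  H_1 ≅ Z × Z/2,  H_2 = 0.

Fix the vertex order v_0 < v_1 < v_2 < v_3 < v_4 < v_5 < v_6 < v_7 < v_8 < v_9 and write every simplex with vertices in increasing order. Then dim K = 2 and the simplices of K are:

  0-simplices (10): [v_0], [v_1], [v_2], [v_3], [v_4], [v_5], [v_6], [v_7], [v_8], [v_9]
  1-simplices (30): (30 of them)
  2-simplices (20): (20 of them)

Hence C_0 ≅ Z^10, C_1 ≅ Z^30, C_2 ≅ Z^20.

Boundary ∂_1: C_1 → C_0 sends each edge [p,q] (with p < q) to q − p. For instance
  ∂[v_0,v_5] = [v_5] − [v_0].
This gives a 10×30 integer matrix of rank 9; reducing to Smith normal form yields diagonal entries (1,1,1,1,1,1,1,1,1).

Boundary ∂_2: C_2 → C_1 acts by ∂[p,q,r] = [q,r] − [p,r] + [p,q]. For instance
  ∂[v_1,v_2,v_7] = [v_2,v_7] − [v_1,v_7] + [v_1,v_2],
  ∂[v_1,v_6,v_9] = [v_6,v_9] − [v_1,v_9] + [v_1,v_6].
The 30×20 boundary matrix has rank 20 and Smith normal form diag(1,1,1,1,1,1,1,1,1,1,1,1,1,1,1,1,1,1,1,2).

Now H_k = ker ∂_k / im ∂_{k+1}, so:

  H_0: rank C_0 − rank ∂_1 = 10 − 9 = 1, and the invariant factors of ∂_1 are all 1, so H_0 ≅ Z.
  H_1: rank ker ∂_1 − rank ∂_2 = (30 − 9) − 20 = 1, and ∂_2 has invariant factor 2 > 1, so H_1 ≅ Z × Z/2.
  H_2: rank ker ∂_2 − rank ∂_3 = (20 − 20) − 0 = 0, and there is no ∂_3, so H_2 ≅ 0.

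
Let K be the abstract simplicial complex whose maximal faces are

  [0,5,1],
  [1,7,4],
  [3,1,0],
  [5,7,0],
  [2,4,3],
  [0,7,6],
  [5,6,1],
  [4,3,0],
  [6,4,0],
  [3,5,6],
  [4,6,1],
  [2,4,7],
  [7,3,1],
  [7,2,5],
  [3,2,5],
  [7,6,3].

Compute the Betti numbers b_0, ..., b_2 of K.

b_0 = 1, b_1 = 2, b_2 = 1.

K has 8 vertices, 24 edges, 16 triangles.
rank ∂_0 = 0, rank ∂_1 = 7 ⇒ b_0 = 8 − 0 − 7 = 1; all invariant factors of ∂_1 are 1 so no torsion. So H_0 = Z.
rank ∂_1 = 7, rank ∂_2 = 15 ⇒ b_1 = 24 − 7 − 15 = 2; all invariant factors of ∂_2 are 1 so no torsion. So H_1 = Z^2.
rank ∂_2 = 15, rank ∂_3 = 0 ⇒ b_2 = 16 − 15 − 0 = 1. So H_2 = Z.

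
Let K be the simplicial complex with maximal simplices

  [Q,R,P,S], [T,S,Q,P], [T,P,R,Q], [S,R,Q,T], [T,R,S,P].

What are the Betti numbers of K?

b_0 = 1, b_1 = 0, b_2 = 0, b_3 = 1.

Fix the vertex order P < Q < R < S < T and write every simplex with vertices in increasing order. Then dim K = 3 and the simplices of K are:

  0-simplices (5): P, Q, R, S, T
  1-simplices (10): PQ, PR, PS, PT, QR, QS, QT, RS, RT, ST
  2-simplices (10): PQR, PQS, PQT, PRS, PRT, PST, QRS, QRT, QST, RST
  3-simplices (5): PQRS, PQRT, PQST, PRST, QRST

so the chain groups are C_0 ≅ Z^5, C_1 ≅ Z^10, C_2 ≅ Z^10, C_3 ≅ Z^5.

Boundary ∂_1: C_1 → C_0 sends each edge [p,q] (with p < q) to q − p. For instance
  ∂QS = S − Q.
This gives a 5×10 integer matrix of rank 4; reducing to Smith normal form yields diagonal entries (1,1,1,1).

The boundary map ∂_2: C_2 → C_1 sends each 2-simplex [p,q,r] to [q,r] − [p,r] + [p,q]. For instance
  ∂PQT = QT − PT + PQ,
  ∂PQS = QS − PS + PQ.
This gives a 10×10 integer matrix of rank 6; reducing to Smith normal form yields diagonal entries (1,1,1,1,1,1).

∂_3: C_3 → C_2 sends each 3-simplex σ to the alternating sum Σ_i (−1)^i (σ with its i-th vertex removed). For instance
  ∂PRST = RST − PST + PRT − PRS,
  ∂QRST = RST − QST + QRT − QRS.
The resulting 10×5 matrix has rank 4, and its Smith normal form has invariant factors (1,1,1,1).

Computing H_k = (kernel of ∂_k) / (image of ∂_{k+1}):

  H_0: rank C_0 − rank ∂_1 = 5 − 4 = 1, and the invariant factors of ∂_1 are all 1, so H_0 ≅ Z.
  H_1: rank ker ∂_1 − rank ∂_2 = (10 − 4) − 6 = 0, and the invariant factors of ∂_2 are all 1, so H_1 ≅ 0.
  H_2: rank ker ∂_2 − rank ∂_3 = (10 − 6) − 4 = 0, and the invariant factors of ∂_3 are all 1, so H_2 ≅ 0.
  H_3: rank ker ∂_3 − rank ∂_4 = (5 − 4) − 0 = 1, and there is no ∂_4, so H_3 ≅ Z.

Hence the Betti numbers are b_0 = 1, b_1 = 0, b_2 = 0, b_3 = 1.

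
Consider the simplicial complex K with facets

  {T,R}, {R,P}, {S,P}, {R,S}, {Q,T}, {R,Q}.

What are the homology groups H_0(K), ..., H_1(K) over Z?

H_0 = Z,  H_1 = Z^2.

K has 5 vertices, 6 edges.
rank ∂_0 = 0, rank ∂_1 = 4 ⇒ b_0 = 5 − 0 − 4 = 1; all invariant factors of ∂_1 are 1 so no torsion. So H_0 = Z.
rank ∂_1 = 4, rank ∂_2 = 0 ⇒ b_1 = 6 − 4 − 0 = 2. So H_1 = Z^2.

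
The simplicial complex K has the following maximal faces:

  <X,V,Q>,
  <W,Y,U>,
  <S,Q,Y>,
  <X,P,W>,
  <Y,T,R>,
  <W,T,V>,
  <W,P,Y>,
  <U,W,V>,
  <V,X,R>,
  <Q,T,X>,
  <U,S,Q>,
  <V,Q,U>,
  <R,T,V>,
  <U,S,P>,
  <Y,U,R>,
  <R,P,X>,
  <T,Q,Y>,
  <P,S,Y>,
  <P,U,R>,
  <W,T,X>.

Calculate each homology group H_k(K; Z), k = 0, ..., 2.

H_0 = Z,  H_1 = Z ⊕ Z/2Z,  H_2 = 0.

We work with the vertex ordering P < Q < R < S < T < U < V < W < X < Y. The simplices of K, each written with vertices in increasing order, are:

  0-simplices (10): P, Q, R, S, T, U, V, W, X, Y
  1-simplices (30): PR, PS, PU, PW, PX, PY, QS, QT, QU, QV, QX, QY, RT, RU, RV, RX, RY, SU, SY, TV, TW, TX, TY, UV, UW, UY, VW, VX, WX, WY
  2-simplices (20): PRU, PRX, PSU, PSY, PWX, PWY, QSU, QSY, QTX, QTY, QUV, QVX, RTV, RTY, RUY, RVX, TVW, TWX, UVW, UWY

so the chain groups are C_0 ≅ Z^10, C_1 ≅ Z^30, C_2 ≅ Z^20.

∂_1: C_1 → C_0 maps an edge to its endpoints' difference, ∂[p,q] = q − p. For instance
  ∂PY = Y − P.
The 10×30 boundary matrix has rank 9 and Smith normal form diag(1,1,1,1,1,1,1,1,1).

∂_2: C_2 → C_1 sends each 2-simplex [p,q,r] to [q,r] − [p,r] + [p,q]. For instance
  ∂UWY = WY − UY + UW,
  ∂RTY = TY − RY + RT.
The 30×20 boundary matrix has rank 20 and Smith normal form diag(1,1,1,1,1,1,1,1,1,1,1,1,1,1,1,1,1,1,1,2).

Reading off H_k = ker ∂_k / im ∂_{k+1}:

  H_0: rank C_0 − rank ∂_1 = 10 − 9 = 1, and the invariant factors of ∂_1 are all 1, so H_0 ≅ Z.
  H_1: rank ker ∂_1 − rank ∂_2 = (30 − 9) − 20 = 1, and ∂_2 has invariant factor 2 > 1, so H_1 ≅ Z ⊕ Z/2Z.
  H_2: rank ker ∂_2 − rank ∂_3 = (20 − 20) − 0 = 0, and there is no ∂_3, so H_2 ≅ 0.

As a check, the Euler characteristic is 10 − 30 + 20 = 0, which agrees with 1 − 1 + 0 = 0.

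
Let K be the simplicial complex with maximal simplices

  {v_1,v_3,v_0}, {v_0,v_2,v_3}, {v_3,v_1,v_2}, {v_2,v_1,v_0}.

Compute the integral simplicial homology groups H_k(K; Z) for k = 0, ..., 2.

H_0 = Z,  H_1 = 0,  H_2 = Z.

K has 4 vertices, 6 edges, 4 triangles.
rank ∂_0 = 0, rank ∂_1 = 3 ⇒ b_0 = 4 − 0 − 3 = 1; all invariant factors of ∂_1 are 1 so no torsion. So H_0 ≅ Z.
rank ∂_1 = 3, rank ∂_2 = 3 ⇒ b_1 = 6 − 3 − 3 = 0; all invariant factors of ∂_2 are 1 so no torsion. So H_1 ≅ 0.
rank ∂_2 = 3, rank ∂_3 = 0 ⇒ b_2 = 4 − 3 − 0 = 1. So H_2 ≅ Z.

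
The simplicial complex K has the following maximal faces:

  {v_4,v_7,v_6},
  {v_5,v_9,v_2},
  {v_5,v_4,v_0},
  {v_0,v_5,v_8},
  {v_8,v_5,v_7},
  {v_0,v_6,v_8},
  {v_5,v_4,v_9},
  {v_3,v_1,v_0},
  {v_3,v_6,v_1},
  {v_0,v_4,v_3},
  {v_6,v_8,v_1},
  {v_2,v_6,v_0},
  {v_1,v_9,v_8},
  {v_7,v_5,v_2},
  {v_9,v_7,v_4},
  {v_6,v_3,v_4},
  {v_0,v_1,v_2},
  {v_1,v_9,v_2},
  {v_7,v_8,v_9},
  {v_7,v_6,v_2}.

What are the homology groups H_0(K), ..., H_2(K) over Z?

We work with the vertex ordering v_0 < v_1 < v_2 < v_3 < v_4 < v_5 < v_6 < v_7 < v_8 < v_9. The simplices of K, each written with vertices in increasing order, are:

  0-simplices (10): [v_0], [v_1], [v_2], [v_3], [v_4], [v_5], [v_6], [v_7], [v_8], [v_9]
  1-simplices (30): (30 of them)
  2-simplices (20): (20 of them)

giving chain groups C_0 ≅ Z^10, C_1 ≅ Z^30, C_2 ≅ Z^20.

Boundary ∂_1: C_1 → C_0 maps an edge to its endpoints' difference, ∂[p,q] = q − p.
As a 10×30 matrix over Z this has rank 9, with invariant factors (1,1,1,1,1,1,1,1,1).

Boundary ∂_2: C_2 → C_1 acts by ∂[p,q,r] = [q,r] − [p,r] + [p,q]. For instance
  ∂[v_0,v_6,v_8] = [v_6,v_8] − [v_0,v_8] + [v_0,v_6],
  ∂[v_1,v_3,v_6] = [v_3,v_6] − [v_1,v_6] + [v_1,v_3].
The resulting 30×20 matrix has rank 20, and its Smith normal form has invariant factors (1,1,1,1,1,1,1,1,1,1,1,1,1,1,1,1,1,1,1,2).

Reading off H_k = ker ∂_k / im ∂_{k+1}:

  H_0: rank C_0 − rank ∂_1 = 10 − 9 = 1, and the invariant factors of ∂_1 are all 1, so H_0 ≅ Z.
  H_1: rank ker ∂_1 − rank ∂_2 = (30 − 9) − 20 = 1, and ∂_2 has invariant factor 2 > 1, so H_1 ≅ Z ⊕ Z_2.
  H_2: rank ker ∂_2 − rank ∂_3 = (20 − 20) − 0 = 0, and there is no ∂_3, so H_2 ≅ 0.

As a check, the Euler characteristic is 10 − 30 + 20 = 0, which agrees with 1 − 1 + 0 = 0.

H_0 = Z,  H_1 = Z ⊕ Z_2,  H_2 = 0.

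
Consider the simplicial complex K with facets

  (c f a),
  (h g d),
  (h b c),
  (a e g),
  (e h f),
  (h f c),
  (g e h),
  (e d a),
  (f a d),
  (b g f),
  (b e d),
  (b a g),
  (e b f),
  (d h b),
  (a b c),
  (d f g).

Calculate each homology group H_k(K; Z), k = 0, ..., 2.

H_0 ≅ Z,  H_1 ≅ Z^2,  H_2 ≅ Z.

Take the total order a < b < c < d < e < f < g < h on the vertex set. Then K (dimension 2) consists of the simplices:

  0-simplices (8): a, b, c, d, e, f, g, h
  1-simplices (24): ab, ac, ad, ae, af, ag, bc, bd, be, bf, bg, bh, cf, ch, de, df, dg, dh, ef, eg, eh, fg, fh, gh
  2-simplices (16): abc, abg, acf, ade, adf, aeg, bch, bde, bdh, bef, bfg, cfh, dfg, dgh, efh, egh

giving chain groups C_0 ≅ Z^8, C_1 ≅ Z^24, C_2 ≅ Z^16.

The boundary map ∂_1: C_1 → C_0 sends each edge [p,q] (with p < q) to q − p. For instance
  ∂gh = h − g.
As a 8×24 matrix over Z this has rank 7, with invariant factors (1,1,1,1,1,1,1).

The boundary map ∂_2: C_2 → C_1 maps a triangle to the signed sum of its edges. For instance
  ∂abg = bg − ag + ab,
  ∂aeg = eg − ag + ae.
As a 24×16 matrix over Z this has rank 15, with invariant factors (1,1,1,1,1,1,1,1,1,1,1,1,1,1,1).

Reading off H_k = ker ∂_k / im ∂_{k+1}:

  H_0: rank C_0 − rank ∂_1 = 8 − 7 = 1, and the invariant factors of ∂_1 are all 1, so H_0 ≅ Z.
  H_1: rank ker ∂_1 − rank ∂_2 = (24 − 7) − 15 = 2, and the invariant factors of ∂_2 are all 1, so H_1 ≅ Z^2.
  H_2: rank ker ∂_2 − rank ∂_3 = (16 − 15) − 0 = 1, and there is no ∂_3, so H_2 ≅ Z.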